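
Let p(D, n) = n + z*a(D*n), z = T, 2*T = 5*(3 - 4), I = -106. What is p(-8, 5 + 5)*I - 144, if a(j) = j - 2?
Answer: -22934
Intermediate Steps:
T = -5/2 (T = (5*(3 - 4))/2 = (5*(-1))/2 = (1/2)*(-5) = -5/2 ≈ -2.5000)
a(j) = -2 + j
z = -5/2 ≈ -2.5000
p(D, n) = 5 + n - 5*D*n/2 (p(D, n) = n - 5*(-2 + D*n)/2 = n + (5 - 5*D*n/2) = 5 + n - 5*D*n/2)
p(-8, 5 + 5)*I - 144 = (5 + (5 + 5) - 5/2*(-8)*(5 + 5))*(-106) - 144 = (5 + 10 - 5/2*(-8)*10)*(-106) - 144 = (5 + 10 + 200)*(-106) - 144 = 215*(-106) - 144 = -22790 - 144 = -22934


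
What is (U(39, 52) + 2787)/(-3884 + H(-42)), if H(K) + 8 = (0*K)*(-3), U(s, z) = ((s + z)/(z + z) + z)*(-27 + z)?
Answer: -32871/31136 ≈ -1.0557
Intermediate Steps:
U(s, z) = (-27 + z)*(z + (s + z)/(2*z)) (U(s, z) = ((s + z)/((2*z)) + z)*(-27 + z) = ((s + z)*(1/(2*z)) + z)*(-27 + z) = ((s + z)/(2*z) + z)*(-27 + z) = (z + (s + z)/(2*z))*(-27 + z) = (-27 + z)*(z + (s + z)/(2*z)))
H(K) = -8 (H(K) = -8 + (0*K)*(-3) = -8 + 0*(-3) = -8 + 0 = -8)
(U(39, 52) + 2787)/(-3884 + H(-42)) = ((1/2)*(-27*39 + 52*(-27 + 39 - 53*52 + 2*52**2))/52 + 2787)/(-3884 - 8) = ((1/2)*(1/52)*(-1053 + 52*(-27 + 39 - 2756 + 2*2704)) + 2787)/(-3892) = ((1/2)*(1/52)*(-1053 + 52*(-27 + 39 - 2756 + 5408)) + 2787)*(-1/3892) = ((1/2)*(1/52)*(-1053 + 52*2664) + 2787)*(-1/3892) = ((1/2)*(1/52)*(-1053 + 138528) + 2787)*(-1/3892) = ((1/2)*(1/52)*137475 + 2787)*(-1/3892) = (10575/8 + 2787)*(-1/3892) = (32871/8)*(-1/3892) = -32871/31136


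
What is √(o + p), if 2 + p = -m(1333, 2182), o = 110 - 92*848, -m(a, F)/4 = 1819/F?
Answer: I*√92728443090/1091 ≈ 279.11*I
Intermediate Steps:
m(a, F) = -7276/F
o = -77906 (o = 110 - 78016 = -77906)
p = 1456/1091 (p = -2 - (-7276)/2182 = -2 - 1*(-3638/1091) = -2 + 3638/1091 = 1456/1091 ≈ 1.3346)
√(o + p) = √(-77906 + 1456/1091) = √(-84993990/1091) = I*√92728443090/1091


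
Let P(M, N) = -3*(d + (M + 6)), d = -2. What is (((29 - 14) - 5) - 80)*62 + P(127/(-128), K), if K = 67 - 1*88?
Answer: -556675/128 ≈ -4349.0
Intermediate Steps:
K = -21 (K = 67 - 88 = -21)
P(M, N) = -12 - 3*M (P(M, N) = -3*(-2 + (M + 6)) = -3*(-2 + (6 + M)) = -3*(4 + M) = -12 - 3*M)
(((29 - 14) - 5) - 80)*62 + P(127/(-128), K) = (((29 - 14) - 5) - 80)*62 + (-12 - 381/(-128)) = ((15 - 5) - 80)*62 + (-12 - 381*(-1)/128) = (10 - 80)*62 + (-12 - 3*(-127/128)) = -70*62 + (-12 + 381/128) = -4340 - 1155/128 = -556675/128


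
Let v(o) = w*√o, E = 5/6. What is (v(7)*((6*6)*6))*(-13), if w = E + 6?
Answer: -19188*√7 ≈ -50767.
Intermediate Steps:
E = ⅚ (E = 5*(⅙) = ⅚ ≈ 0.83333)
w = 41/6 (w = ⅚ + 6 = 41/6 ≈ 6.8333)
v(o) = 41*√o/6
(v(7)*((6*6)*6))*(-13) = ((41*√7/6)*((6*6)*6))*(-13) = ((41*√7/6)*(36*6))*(-13) = ((41*√7/6)*216)*(-13) = (1476*√7)*(-13) = -19188*√7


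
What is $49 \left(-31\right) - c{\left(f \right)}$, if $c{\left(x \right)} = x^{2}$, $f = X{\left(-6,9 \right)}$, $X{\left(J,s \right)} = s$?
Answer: $-1600$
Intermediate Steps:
$f = 9$
$49 \left(-31\right) - c{\left(f \right)} = 49 \left(-31\right) - 9^{2} = -1519 - 81 = -1600$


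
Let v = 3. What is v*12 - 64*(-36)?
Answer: 2340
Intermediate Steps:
v*12 - 64*(-36) = 3*12 - 64*(-36) = 36 + 2304 = 2340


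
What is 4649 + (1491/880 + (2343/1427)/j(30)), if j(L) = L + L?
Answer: 5840190261/1255760 ≈ 4650.7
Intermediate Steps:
j(L) = 2*L
4649 + (1491/880 + (2343/1427)/j(30)) = 4649 + (1491/880 + (2343/1427)/((2*30))) = 4649 + (1491*(1/880) + (2343*(1/1427))/60) = 4649 + (1491/880 + (2343/1427)*(1/60)) = 4649 + (1491/880 + 781/28540) = 4649 + 2162021/1255760 = 5840190261/1255760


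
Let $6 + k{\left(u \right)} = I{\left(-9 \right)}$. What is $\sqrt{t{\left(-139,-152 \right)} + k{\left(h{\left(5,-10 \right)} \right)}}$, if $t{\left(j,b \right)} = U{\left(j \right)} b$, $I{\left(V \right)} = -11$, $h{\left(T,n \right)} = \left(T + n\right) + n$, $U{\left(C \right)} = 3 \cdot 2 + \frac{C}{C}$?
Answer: $i \sqrt{1081} \approx 32.879 i$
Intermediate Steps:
$U{\left(C \right)} = 7$ ($U{\left(C \right)} = 6 + 1 = 7$)
$h{\left(T,n \right)} = T + 2 n$
$k{\left(u \right)} = -17$ ($k{\left(u \right)} = -6 - 11 = -17$)
$t{\left(j,b \right)} = 7 b$
$\sqrt{t{\left(-139,-152 \right)} + k{\left(h{\left(5,-10 \right)} \right)}} = \sqrt{7 \left(-152\right) - 17} = \sqrt{-1064 - 17} = \sqrt{-1081} = i \sqrt{1081}$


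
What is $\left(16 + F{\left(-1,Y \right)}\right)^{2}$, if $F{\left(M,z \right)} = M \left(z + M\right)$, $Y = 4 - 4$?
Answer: $289$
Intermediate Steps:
$Y = 0$ ($Y = 4 - 4 = 0$)
$F{\left(M,z \right)} = M \left(M + z\right)$
$\left(16 + F{\left(-1,Y \right)}\right)^{2} = \left(16 - \left(-1 + 0\right)\right)^{2} = \left(16 - -1\right)^{2} = \left(16 + 1\right)^{2} = 17^{2} = 289$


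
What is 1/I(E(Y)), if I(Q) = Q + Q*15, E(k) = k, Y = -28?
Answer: -1/448 ≈ -0.0022321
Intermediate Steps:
I(Q) = 16*Q (I(Q) = Q + 15*Q = 16*Q)
1/I(E(Y)) = 1/(16*(-28)) = 1/(-448) = -1/448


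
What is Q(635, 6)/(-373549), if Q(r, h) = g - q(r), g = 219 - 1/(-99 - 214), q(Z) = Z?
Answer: 11837/10629167 ≈ 0.0011136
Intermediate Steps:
g = 68548/313 (g = 219 - 1/(-313) = 219 - 1*(-1/313) = 219 + 1/313 = 68548/313 ≈ 219.00)
Q(r, h) = 68548/313 - r
Q(635, 6)/(-373549) = (68548/313 - 1*635)/(-373549) = (68548/313 - 635)*(-1/373549) = -130207/313*(-1/373549) = 11837/10629167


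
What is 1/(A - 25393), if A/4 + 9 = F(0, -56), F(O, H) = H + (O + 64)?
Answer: -1/25397 ≈ -3.9375e-5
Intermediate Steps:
F(O, H) = 64 + H + O (F(O, H) = H + (64 + O) = 64 + H + O)
A = -4 (A = -36 + 4*(64 - 56 + 0) = -36 + 4*8 = -36 + 32 = -4)
1/(A - 25393) = 1/(-4 - 25393) = 1/(-25397) = -1/25397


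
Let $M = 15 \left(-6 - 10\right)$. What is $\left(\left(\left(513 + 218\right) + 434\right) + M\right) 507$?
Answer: $468975$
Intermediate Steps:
$M = -240$ ($M = 15 \left(-16\right) = -240$)
$\left(\left(\left(513 + 218\right) + 434\right) + M\right) 507 = \left(\left(\left(513 + 218\right) + 434\right) - 240\right) 507 = \left(\left(731 + 434\right) - 240\right) 507 = \left(1165 - 240\right) 507 = 925 \cdot 507 = 468975$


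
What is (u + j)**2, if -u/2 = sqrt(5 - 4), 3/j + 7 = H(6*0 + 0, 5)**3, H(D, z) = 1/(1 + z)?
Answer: 13468900/2283121 ≈ 5.8993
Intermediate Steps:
j = -648/1511 (j = 3/(-7 + (1/(1 + 5))**3) = 3/(-7 + (1/6)**3) = 3/(-7 + 1/216) = 3/(-1511/216) = 3*(-216/1511) = -648/1511 ≈ -0.42885)
u = -2 (u = -2*sqrt(5 - 4) = -2*sqrt(1) = -2*1 = -2)
(u + j)**2 = (-2 - 648/1511)**2 = (-3670/1511)**2 = 13468900/2283121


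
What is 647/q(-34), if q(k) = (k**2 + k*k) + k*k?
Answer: 647/3468 ≈ 0.18656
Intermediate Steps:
q(k) = 3*k**2 (q(k) = (k**2 + k**2) + k**2 = 2*k**2 + k**2 = 3*k**2)
647/q(-34) = 647/((3*(-34)**2)) = 647/((3*1156)) = 647/3468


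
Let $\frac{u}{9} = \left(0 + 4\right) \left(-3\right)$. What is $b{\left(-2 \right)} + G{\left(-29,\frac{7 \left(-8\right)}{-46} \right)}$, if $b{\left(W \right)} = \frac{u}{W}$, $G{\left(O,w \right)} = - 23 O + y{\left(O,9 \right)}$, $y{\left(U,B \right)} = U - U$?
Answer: $721$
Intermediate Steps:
$y{\left(U,B \right)} = 0$
$G{\left(O,w \right)} = - 23 O$ ($G{\left(O,w \right)} = - 23 O + 0 = - 23 O$)
$u = -108$ ($u = 9 \left(0 + 4\right) \left(-3\right) = 9 \cdot 4 \left(-3\right) = 9 \left(-12\right) = -108$)
$b{\left(W \right)} = - \frac{108}{W}$
$b{\left(-2 \right)} + G{\left(-29,\frac{7 \left(-8\right)}{-46} \right)} = - \frac{108}{-2} - -667 = \left(-108\right) \left(- \frac{1}{2}\right) + 667 = 54 + 667 = 721$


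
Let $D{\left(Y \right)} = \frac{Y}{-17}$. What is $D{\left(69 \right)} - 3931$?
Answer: $- \frac{66896}{17} \approx -3935.1$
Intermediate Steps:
$D{\left(Y \right)} = - \frac{Y}{17}$ ($D{\left(Y \right)} = Y \left(- \frac{1}{17}\right) = - \frac{Y}{17}$)
$D{\left(69 \right)} - 3931 = \left(- \frac{1}{17}\right) 69 - 3931 = - \frac{69}{17} - 3931 = - \frac{66896}{17}$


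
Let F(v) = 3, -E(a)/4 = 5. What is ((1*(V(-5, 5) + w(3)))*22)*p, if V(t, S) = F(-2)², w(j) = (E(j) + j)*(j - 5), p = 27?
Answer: 25542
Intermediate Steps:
E(a) = -20 (E(a) = -4*5 = -20)
w(j) = (-20 + j)*(-5 + j) (w(j) = (-20 + j)*(j - 5) = (-20 + j)*(-5 + j))
V(t, S) = 9 (V(t, S) = 3² = 9)
((1*(V(-5, 5) + w(3)))*22)*p = ((1*(9 + (100 + 3² - 25*3)))*22)*27 = ((1*(9 + (100 + 9 - 75)))*22)*27 = ((1*(9 + 34))*22)*27 = ((1*43)*22)*27 = (43*22)*27 = 946*27 = 25542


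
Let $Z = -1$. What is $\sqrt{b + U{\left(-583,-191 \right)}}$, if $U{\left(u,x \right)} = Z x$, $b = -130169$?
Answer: $3 i \sqrt{14442} \approx 360.52 i$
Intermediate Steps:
$U{\left(u,x \right)} = - x$
$\sqrt{b + U{\left(-583,-191 \right)}} = \sqrt{-130169 - -191} = \sqrt{-130169 + 191} = \sqrt{-129978} = 3 i \sqrt{14442}$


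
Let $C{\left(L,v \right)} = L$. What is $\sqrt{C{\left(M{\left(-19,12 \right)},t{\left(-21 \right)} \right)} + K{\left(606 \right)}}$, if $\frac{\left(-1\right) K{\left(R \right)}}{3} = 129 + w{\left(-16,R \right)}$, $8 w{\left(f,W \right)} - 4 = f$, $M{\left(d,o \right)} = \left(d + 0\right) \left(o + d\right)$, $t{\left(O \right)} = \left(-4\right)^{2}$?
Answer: $\frac{i \sqrt{998}}{2} \approx 15.796 i$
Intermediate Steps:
$t{\left(O \right)} = 16$
$M{\left(d,o \right)} = d \left(d + o\right)$
$w{\left(f,W \right)} = \frac{1}{2} + \frac{f}{8}$
$K{\left(R \right)} = - \frac{765}{2}$ ($K{\left(R \right)} = - 3 \left(129 + \left(\frac{1}{2} + \frac{1}{8} \left(-16\right)\right)\right) = - 3 \left(129 + \left(\frac{1}{2} - 2\right)\right) = - 3 \left(129 - \frac{3}{2}\right) = \left(-3\right) \frac{255}{2} = - \frac{765}{2}$)
$\sqrt{C{\left(M{\left(-19,12 \right)},t{\left(-21 \right)} \right)} + K{\left(606 \right)}} = \sqrt{- 19 \left(-19 + 12\right) - \frac{765}{2}} = \sqrt{\left(-19\right) \left(-7\right) - \frac{765}{2}} = \sqrt{133 - \frac{765}{2}} = \sqrt{- \frac{499}{2}} = \frac{i \sqrt{998}}{2}$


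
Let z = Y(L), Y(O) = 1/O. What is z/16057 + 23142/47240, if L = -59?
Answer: 10961913653/22376714060 ≈ 0.48988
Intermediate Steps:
z = -1/59 (z = 1/(-59) = -1/59 ≈ -0.016949)
z/16057 + 23142/47240 = -1/59/16057 + 23142/47240 = -1/59*1/16057 + 23142*(1/47240) = -1/947363 + 11571/23620 = 10961913653/22376714060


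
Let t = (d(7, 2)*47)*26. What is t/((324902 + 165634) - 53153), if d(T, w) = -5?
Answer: -6110/437383 ≈ -0.013969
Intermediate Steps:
t = -6110 (t = -5*47*26 = -235*26 = -6110)
t/((324902 + 165634) - 53153) = -6110/((324902 + 165634) - 53153) = -6110/(490536 - 53153) = -6110/437383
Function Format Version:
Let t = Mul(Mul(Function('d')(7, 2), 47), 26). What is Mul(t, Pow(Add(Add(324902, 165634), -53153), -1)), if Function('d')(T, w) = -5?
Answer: Rational(-6110, 437383) ≈ -0.013969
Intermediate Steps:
t = -6110 (t = Mul(Mul(-5, 47), 26) = Mul(-235, 26) = -6110)
Mul(t, Pow(Add(Add(324902, 165634), -53153), -1)) = Mul(-6110, Pow(Add(Add(324902, 165634), -53153), -1)) = Mul(-6110, Pow(Add(490536, -53153), -1)) = Mul(-6110, Pow(437383, -1)) = Mul(-6110, Rational(1, 437383)) = Rational(-6110, 437383)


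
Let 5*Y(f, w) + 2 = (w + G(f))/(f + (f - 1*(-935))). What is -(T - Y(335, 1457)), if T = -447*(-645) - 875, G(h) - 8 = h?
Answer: -153780494/535 ≈ -2.8744e+5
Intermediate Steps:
G(h) = 8 + h
T = 287440 (T = 288315 - 875 = 287440)
Y(f, w) = -⅖ + (8 + f + w)/(5*(935 + 2*f)) (Y(f, w) = -⅖ + ((w + (8 + f))/(f + (f - 1*(-935))))/5 = -⅖ + ((8 + f + w)/(f + (f + 935)))/5 = -⅖ + ((8 + f + w)/(f + (935 + f)))/5 = -⅖ + ((8 + f + w)/(935 + 2*f))/5 = -⅖ + (8 + f + w)/(5*(935 + 2*f)))
-(T - Y(335, 1457)) = -(287440 - (-1862 + 1457 - 3*335)/(5*(935 + 2*335))) = -(287440 - (-1862 + 1457 - 1005)/(5*(935 + 670))) = -(287440 - (-1410)/(5*1605)) = -(287440 - 1*(-94/535)) = -(287440 + 94/535) = -1*153780494/535 = -153780494/535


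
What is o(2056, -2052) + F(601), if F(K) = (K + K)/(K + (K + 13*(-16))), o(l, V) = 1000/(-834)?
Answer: 2117/207249 ≈ 0.010215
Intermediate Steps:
o(l, V) = -500/417 (o(l, V) = 1000*(-1/834) = -500/417)
F(K) = 2*K/(-208 + 2*K) (F(K) = (2*K)/(K + (K - 208)) = (2*K)/(K + (-208 + K)) = (2*K)/(-208 + 2*K) = 2*K/(-208 + 2*K))
o(2056, -2052) + F(601) = -500/417 + 601/(-104 + 601) = -500/417 + 601/497 = 2117/207249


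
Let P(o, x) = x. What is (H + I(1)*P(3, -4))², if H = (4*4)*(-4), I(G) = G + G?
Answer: 5184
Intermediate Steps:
I(G) = 2*G
H = -64 (H = 16*(-4) = -64)
(H + I(1)*P(3, -4))² = (-64 + (2*1)*(-4))² = (-64 + 2*(-4))² = (-64 - 8)² = (-72)² = 5184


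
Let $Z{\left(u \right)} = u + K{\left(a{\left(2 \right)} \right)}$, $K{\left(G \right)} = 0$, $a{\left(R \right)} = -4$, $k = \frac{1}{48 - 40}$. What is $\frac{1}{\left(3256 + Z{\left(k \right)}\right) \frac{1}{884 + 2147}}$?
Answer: $\frac{24248}{26049} \approx 0.93086$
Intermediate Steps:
$k = \frac{1}{8} \approx 0.125$
$Z{\left(u \right)} = u$ ($Z{\left(u \right)} = u + 0 = u$)
$\frac{1}{\left(3256 + Z{\left(k \right)}\right) \frac{1}{884 + 2147}} = \frac{1}{\left(3256 + \frac{1}{8}\right) \frac{1}{884 + 2147}} = \frac{1}{\frac{26049}{8} \cdot \frac{1}{3031}} = \frac{1}{\frac{26049}{24248}} = \frac{24248}{26049}$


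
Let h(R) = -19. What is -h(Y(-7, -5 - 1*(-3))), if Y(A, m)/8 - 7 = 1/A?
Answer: 19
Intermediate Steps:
Y(A, m) = 56 + 8/A
-h(Y(-7, -5 - 1*(-3))) = -1*(-19) = 19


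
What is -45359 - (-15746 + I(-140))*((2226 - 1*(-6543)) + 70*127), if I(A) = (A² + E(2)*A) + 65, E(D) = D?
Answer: -64306460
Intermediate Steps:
I(A) = 65 + A² + 2*A (I(A) = (A² + 2*A) + 65 = 65 + A² + 2*A)
-45359 - (-15746 + I(-140))*((2226 - 1*(-6543)) + 70*127) = -45359 - (-15746 + (65 + (-140)² + 2*(-140)))*((2226 - 1*(-6543)) + 70*127) = -45359 - (-15746 + (65 + 19600 - 280))*((2226 + 6543) + 8890) = -45359 - (-15746 + 19385)*(8769 + 8890) = -45359 - 3639*17659 = -45359 - 1*64261101 = -45359 - 64261101 = -64306460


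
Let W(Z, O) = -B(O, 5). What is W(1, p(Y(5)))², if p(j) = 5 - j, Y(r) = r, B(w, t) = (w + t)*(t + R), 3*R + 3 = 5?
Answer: 7225/9 ≈ 802.78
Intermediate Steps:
R = ⅔ (R = -1 + (⅓)*5 = -1 + 5/3 = ⅔ ≈ 0.66667)
B(w, t) = (⅔ + t)*(t + w) (B(w, t) = (w + t)*(t + ⅔) = (t + w)*(⅔ + t) = (⅔ + t)*(t + w))
W(Z, O) = -85/3 - 17*O/3 (W(Z, O) = -(5² + (⅔)*5 + 2*O/3 + 5*O) = -(25 + 10/3 + 2*O/3 + 5*O) = -(85/3 + 17*O/3) = -85/3 - 17*O/3)
W(1, p(Y(5)))² = (-85/3 - 17*(5 - 1*5)/3)² = (-85/3 - 17*(5 - 5)/3)² = (-85/3 - 17/3*0)² = (-85/3 + 0)² = (-85/3)² = 7225/9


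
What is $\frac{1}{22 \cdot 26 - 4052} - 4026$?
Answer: $- \frac{14010481}{3480} \approx -4026.0$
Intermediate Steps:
$\frac{1}{22 \cdot 26 - 4052} - 4026 = \frac{1}{572 - 4052} - 4026 = \frac{1}{-3480} - 4026 = - \frac{1}{3480} - 4026 = - \frac{14010481}{3480}$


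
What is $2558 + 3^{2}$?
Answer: $2567$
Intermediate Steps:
$2558 + 3^{2} = 2558 + 9 = 2567$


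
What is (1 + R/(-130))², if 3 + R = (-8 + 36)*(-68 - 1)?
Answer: 170569/676 ≈ 252.32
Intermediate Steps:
R = -1935 (R = -3 + (-8 + 36)*(-68 - 1) = -3 + 28*(-69) = -3 - 1932 = -1935)
(1 + R/(-130))² = (1 - 1935/(-130))² = (1 - 1935*(-1/130))² = (1 + 387/26)² = (413/26)² = 170569/676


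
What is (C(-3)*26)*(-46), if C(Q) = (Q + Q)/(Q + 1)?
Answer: -3588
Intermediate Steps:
C(Q) = 2*Q/(1 + Q) (C(Q) = (2*Q)/(1 + Q) = 2*Q/(1 + Q))
(C(-3)*26)*(-46) = ((2*(-3)/(1 - 3))*26)*(-46) = ((2*(-3)/(-2))*26)*(-46) = ((2*(-3)*(-½))*26)*(-46) = (3*26)*(-46) = 78*(-46) = -3588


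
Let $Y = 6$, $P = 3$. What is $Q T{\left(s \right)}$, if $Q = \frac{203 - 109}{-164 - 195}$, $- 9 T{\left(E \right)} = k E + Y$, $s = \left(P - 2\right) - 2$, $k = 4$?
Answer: $\frac{188}{3231} \approx 0.058186$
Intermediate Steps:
$s = -1$ ($s = \left(3 - 2\right) - 2 = 1 - 2 = -1$)
$T{\left(E \right)} = - \frac{2}{3} - \frac{4 E}{9}$ ($T{\left(E \right)} = - \frac{4 E + 6}{9} = - \frac{6 + 4 E}{9} = - \frac{2}{3} - \frac{4 E}{9}$)
$Q = - \frac{94}{359}$ ($Q = \frac{94}{-359} = 94 \left(- \frac{1}{359}\right) = - \frac{94}{359} \approx -0.26184$)
$Q T{\left(s \right)} = - \frac{94 \left(- \frac{2}{3} - - \frac{4}{9}\right)}{359} = - \frac{94 \left(- \frac{2}{3} + \frac{4}{9}\right)}{359} = \left(- \frac{94}{359}\right) \left(- \frac{2}{9}\right) = \frac{188}{3231}$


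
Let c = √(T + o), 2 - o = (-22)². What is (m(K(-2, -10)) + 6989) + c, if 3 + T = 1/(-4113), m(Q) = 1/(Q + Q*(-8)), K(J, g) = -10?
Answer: 489231/70 + 11*I*√7534102/1371 ≈ 6989.0 + 22.023*I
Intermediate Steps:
m(Q) = -1/(7*Q) (m(Q) = 1/(Q - 8*Q) = 1/(-7*Q) = -1/(7*Q))
o = -482 (o = 2 - 1*(-22)² = 2 - 1*484 = 2 - 484 = -482)
T = -12340/4113 (T = -3 + 1/(-4113) = -3 - 1/4113 = -12340/4113 ≈ -3.0002)
c = 11*I*√7534102/1371 (c = √(-12340/4113 - 482) = √(-1994806/4113) = 11*I*√7534102/1371 ≈ 22.023*I)
(m(K(-2, -10)) + 6989) + c = (-⅐/(-10) + 6989) + 11*I*√7534102/1371 = (-⅐*(-⅒) + 6989) + 11*I*√7534102/1371 = (1/70 + 6989) + 11*I*√7534102/1371 = 489231/70 + 11*I*√7534102/1371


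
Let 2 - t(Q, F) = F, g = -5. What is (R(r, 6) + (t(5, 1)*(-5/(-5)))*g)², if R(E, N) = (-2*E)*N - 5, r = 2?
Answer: 1156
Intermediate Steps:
t(Q, F) = 2 - F
R(E, N) = -5 - 2*E*N (R(E, N) = -2*E*N - 5 = -5 - 2*E*N)
(R(r, 6) + (t(5, 1)*(-5/(-5)))*g)² = ((-5 - 2*2*6) + ((2 - 1*1)*(-5/(-5)))*(-5))² = ((-5 - 24) + ((2 - 1)*(-5*(-⅕)))*(-5))² = (-29 + (1*1)*(-5))² = (-29 + 1*(-5))² = (-29 - 5)² = (-34)² = 1156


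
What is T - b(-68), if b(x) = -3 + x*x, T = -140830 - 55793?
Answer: -201244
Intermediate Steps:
T = -196623
b(x) = -3 + x**2
T - b(-68) = -196623 - (-3 + (-68)**2) = -196623 - (-3 + 4624) = -196623 - 1*4621 = -196623 - 4621 = -201244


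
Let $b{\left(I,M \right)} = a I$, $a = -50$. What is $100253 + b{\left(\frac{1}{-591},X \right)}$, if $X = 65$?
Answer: $\frac{59249573}{591} \approx 1.0025 \cdot 10^{5}$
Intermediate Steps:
$b{\left(I,M \right)} = - 50 I$
$100253 + b{\left(\frac{1}{-591},X \right)} = 100253 - \frac{50}{-591} = 100253 - - \frac{50}{591} = 100253 + \frac{50}{591} = \frac{59249573}{591}$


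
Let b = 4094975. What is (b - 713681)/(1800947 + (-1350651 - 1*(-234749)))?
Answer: 3381294/685045 ≈ 4.9359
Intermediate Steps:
(b - 713681)/(1800947 + (-1350651 - 1*(-234749))) = (4094975 - 713681)/(1800947 + (-1350651 - 1*(-234749))) = 3381294/(1800947 + (-1350651 + 234749)) = 3381294/(1800947 - 1115902) = 3381294/685045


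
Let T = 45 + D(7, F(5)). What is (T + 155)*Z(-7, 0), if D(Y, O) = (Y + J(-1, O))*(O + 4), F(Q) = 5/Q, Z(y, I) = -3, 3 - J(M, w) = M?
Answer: -765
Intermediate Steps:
J(M, w) = 3 - M
D(Y, O) = (4 + O)*(4 + Y) (D(Y, O) = (Y + (3 - 1*(-1)))*(O + 4) = (Y + (3 + 1))*(4 + O) = (Y + 4)*(4 + O) = (4 + Y)*(4 + O) = (4 + O)*(4 + Y))
T = 100 (T = 45 + (16 + 4*(5/5) + 4*7 + (5/5)*7) = 45 + (16 + 4*(5*(⅕)) + 28 + (5*(⅕))*7) = 45 + (16 + 4*1 + 28 + 1*7) = 45 + (16 + 4 + 28 + 7) = 45 + 55 = 100)
(T + 155)*Z(-7, 0) = (100 + 155)*(-3) = 255*(-3) = -765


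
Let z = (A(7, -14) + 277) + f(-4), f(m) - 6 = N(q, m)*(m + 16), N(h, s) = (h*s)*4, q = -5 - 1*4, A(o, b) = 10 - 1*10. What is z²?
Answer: 4044121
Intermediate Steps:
A(o, b) = 0 (A(o, b) = 10 - 10 = 0)
q = -9 (q = -5 - 4 = -9)
N(h, s) = 4*h*s
f(m) = 6 - 36*m*(16 + m) (f(m) = 6 + (4*(-9)*m)*(m + 16) = 6 + (-36*m)*(16 + m) = 6 - 36*m*(16 + m))
z = 2011 (z = (0 + 277) + (6 - 576*(-4) - 36*(-4)²) = 277 + (6 + 2304 - 36*16) = 277 + (6 + 2304 - 576) = 277 + 1734 = 2011)
z² = 2011² = 4044121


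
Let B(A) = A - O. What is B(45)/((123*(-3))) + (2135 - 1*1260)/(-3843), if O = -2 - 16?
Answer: -8968/22509 ≈ -0.39842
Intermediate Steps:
O = -18
B(A) = 18 + A (B(A) = A - 1*(-18) = A + 18 = 18 + A)
B(45)/((123*(-3))) + (2135 - 1*1260)/(-3843) = (18 + 45)/((123*(-3))) + (2135 - 1*1260)/(-3843) = 63/(-369) + (2135 - 1260)*(-1/3843) = 63*(-1/369) + 875*(-1/3843) = -7/41 - 125/549 = -8968/22509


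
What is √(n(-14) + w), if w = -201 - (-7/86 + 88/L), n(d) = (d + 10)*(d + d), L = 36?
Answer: I*√6081490/258 ≈ 9.5584*I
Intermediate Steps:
n(d) = 2*d*(10 + d) (n(d) = (10 + d)*(2*d) = 2*d*(10 + d))
w = -157403/774 (w = -201 - (-7/86 + 88/36) = -201 - (-7*1/86 + 88*(1/36)) = -201 - (-7/86 + 22/9) = -201 - 1*1829/774 = -201 - 1829/774 = -157403/774 ≈ -203.36)
√(n(-14) + w) = √(2*(-14)*(10 - 14) - 157403/774) = √(2*(-14)*(-4) - 157403/774) = √(112 - 157403/774) = √(-70715/774) = I*√6081490/258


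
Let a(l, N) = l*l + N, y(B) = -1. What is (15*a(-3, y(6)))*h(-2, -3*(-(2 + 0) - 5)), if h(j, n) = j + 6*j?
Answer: -1680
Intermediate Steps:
a(l, N) = N + l² (a(l, N) = l² + N = N + l²)
h(j, n) = 7*j
(15*a(-3, y(6)))*h(-2, -3*(-(2 + 0) - 5)) = (15*(-1 + (-3)²))*(7*(-2)) = (15*(-1 + 9))*(-14) = (15*8)*(-14) = 120*(-14) = -1680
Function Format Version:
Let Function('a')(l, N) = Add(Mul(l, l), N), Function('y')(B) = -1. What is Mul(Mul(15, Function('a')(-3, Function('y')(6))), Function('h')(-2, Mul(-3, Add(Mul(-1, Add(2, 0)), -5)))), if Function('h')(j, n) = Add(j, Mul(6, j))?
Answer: -1680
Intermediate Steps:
Function('a')(l, N) = Add(N, Pow(l, 2)) (Function('a')(l, N) = Add(Pow(l, 2), N) = Add(N, Pow(l, 2)))
Function('h')(j, n) = Mul(7, j)
Mul(Mul(15, Function('a')(-3, Function('y')(6))), Function('h')(-2, Mul(-3, Add(Mul(-1, Add(2, 0)), -5)))) = Mul(Mul(15, Add(-1, Pow(-3, 2))), Mul(7, -2)) = Mul(Mul(15, Add(-1, 9)), -14) = Mul(Mul(15, 8), -14) = Mul(120, -14) = -1680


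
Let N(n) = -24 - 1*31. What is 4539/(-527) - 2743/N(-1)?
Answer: 70348/1705 ≈ 41.260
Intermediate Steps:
N(n) = -55 (N(n) = -24 - 31 = -55)
4539/(-527) - 2743/N(-1) = 4539/(-527) - 2743/(-55) = 4539*(-1/527) - 2743*(-1/55) = -267/31 + 2743/55 = 70348/1705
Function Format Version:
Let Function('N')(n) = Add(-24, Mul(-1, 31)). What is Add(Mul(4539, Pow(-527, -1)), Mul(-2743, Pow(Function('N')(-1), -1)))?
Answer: Rational(70348, 1705) ≈ 41.260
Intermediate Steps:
Function('N')(n) = -55 (Function('N')(n) = Add(-24, -31) = -55)
Add(Mul(4539, Pow(-527, -1)), Mul(-2743, Pow(Function('N')(-1), -1))) = Add(Mul(4539, Pow(-527, -1)), Mul(-2743, Pow(-55, -1))) = Add(Mul(4539, Rational(-1, 527)), Mul(-2743, Rational(-1, 55))) = Add(Rational(-267, 31), Rational(2743, 55)) = Rational(70348, 1705)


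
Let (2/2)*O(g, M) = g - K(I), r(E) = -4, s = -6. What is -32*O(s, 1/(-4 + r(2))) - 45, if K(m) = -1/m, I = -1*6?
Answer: 457/3 ≈ 152.33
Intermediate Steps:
I = -6
O(g, M) = -⅙ + g (O(g, M) = g - (-1)/(-6) = g - (-1)*(-1)/6 = g - 1*⅙ = g - ⅙ = -⅙ + g)
-32*O(s, 1/(-4 + r(2))) - 45 = -32*(-⅙ - 6) - 45 = -32*(-37/6) - 45 = 592/3 - 45 = 457/3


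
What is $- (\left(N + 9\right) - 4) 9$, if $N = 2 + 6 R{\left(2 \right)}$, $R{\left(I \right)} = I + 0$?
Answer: $-171$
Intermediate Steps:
$R{\left(I \right)} = I$
$N = 14$ ($N = 2 + 6 \cdot 2 = 2 + 12 = 14$)
$- (\left(N + 9\right) - 4) 9 = - (\left(14 + 9\right) - 4) 9 = - (23 - 4) 9 = \left(-1\right) 19 \cdot 9 = \left(-19\right) 9 = -171$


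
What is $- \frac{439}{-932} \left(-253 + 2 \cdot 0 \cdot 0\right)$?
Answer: $- \frac{111067}{932} \approx -119.17$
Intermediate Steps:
$- \frac{439}{-932} \left(-253 + 2 \cdot 0 \cdot 0\right) = \left(-439\right) \left(- \frac{1}{932}\right) \left(-253 + 0 \cdot 0\right) = \frac{439 \left(-253 + 0\right)}{932} = \frac{439}{932} \left(-253\right) = - \frac{111067}{932}$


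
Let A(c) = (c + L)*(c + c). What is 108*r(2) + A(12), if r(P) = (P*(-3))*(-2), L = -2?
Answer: 1536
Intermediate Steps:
r(P) = 6*P (r(P) = -3*P*(-2) = 6*P)
A(c) = 2*c*(-2 + c) (A(c) = (c - 2)*(c + c) = (-2 + c)*(2*c) = 2*c*(-2 + c))
108*r(2) + A(12) = 108*(6*2) + 2*12*(-2 + 12) = 108*12 + 2*12*10 = 1296 + 240 = 1536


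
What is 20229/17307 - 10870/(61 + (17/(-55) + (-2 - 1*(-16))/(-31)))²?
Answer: -6175847829811/3380933111112 ≈ -1.8267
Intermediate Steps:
20229/17307 - 10870/(61 + (17/(-55) + (-2 - 1*(-16))/(-31)))² = 20229*(1/17307) - 10870/(61 + (17*(-1/55) + (-2 + 16)*(-1/31)))² = 6743/5769 - 10870/(61 + (-17/55 + 14*(-1/31)))² = 6743/5769 - 10870/(61 + (-17/55 - 14/31))² = 6743/5769 - 10870/(61 - 1297/1705)² = 6743/5769 - 10870/((102708/1705)²) = 6743/5769 - 10870/10548933264/2907025 = 6743/5769 - 10870*2907025/10548933264 = 6743/5769 - 15799680875/5274466632 = -6175847829811/3380933111112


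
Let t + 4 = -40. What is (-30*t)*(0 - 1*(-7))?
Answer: 9240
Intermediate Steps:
t = -44 (t = -4 - 40 = -44)
(-30*t)*(0 - 1*(-7)) = (-30*(-44))*(0 - 1*(-7)) = 1320*(0 + 7) = 1320*7 = 9240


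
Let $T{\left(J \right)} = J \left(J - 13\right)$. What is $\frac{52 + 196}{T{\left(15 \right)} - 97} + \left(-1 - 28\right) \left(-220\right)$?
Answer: $\frac{427212}{67} \approx 6376.3$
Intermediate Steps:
$T{\left(J \right)} = J \left(-13 + J\right)$
$\frac{52 + 196}{T{\left(15 \right)} - 97} + \left(-1 - 28\right) \left(-220\right) = \frac{52 + 196}{15 \left(-13 + 15\right) - 97} + \left(-1 - 28\right) \left(-220\right) = \frac{248}{15 \cdot 2 - 97} + \left(-1 - 28\right) \left(-220\right) = \frac{248}{30 - 97} - -6380 = \frac{248}{-67} + 6380 = 248 \left(- \frac{1}{67}\right) + 6380 = - \frac{248}{67} + 6380 = \frac{427212}{67}$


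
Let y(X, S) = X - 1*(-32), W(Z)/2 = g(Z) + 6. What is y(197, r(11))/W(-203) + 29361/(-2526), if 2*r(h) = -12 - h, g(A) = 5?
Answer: -5624/4631 ≈ -1.2144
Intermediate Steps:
W(Z) = 22 (W(Z) = 2*(5 + 6) = 2*11 = 22)
r(h) = -6 - h/2 (r(h) = (-12 - h)/2 = -6 - h/2)
y(X, S) = 32 + X (y(X, S) = X + 32 = 32 + X)
y(197, r(11))/W(-203) + 29361/(-2526) = (32 + 197)/22 + 29361/(-2526) = 229*(1/22) + 29361*(-1/2526) = 229/22 - 9787/842 = -5624/4631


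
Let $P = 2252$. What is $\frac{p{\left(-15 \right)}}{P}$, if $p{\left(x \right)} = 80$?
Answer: $\frac{20}{563} \approx 0.035524$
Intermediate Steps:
$\frac{p{\left(-15 \right)}}{P} = \frac{80}{2252} = 80 \cdot \frac{1}{2252} = \frac{20}{563}$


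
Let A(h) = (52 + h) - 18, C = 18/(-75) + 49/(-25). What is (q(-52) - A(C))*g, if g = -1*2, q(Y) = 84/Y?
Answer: 4344/65 ≈ 66.831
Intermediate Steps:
C = -11/5 (C = 18*(-1/75) + 49*(-1/25) = -6/25 - 49/25 = -11/5 ≈ -2.2000)
A(h) = 34 + h
g = -2
(q(-52) - A(C))*g = (84/(-52) - (34 - 11/5))*(-2) = (84*(-1/52) - 1*159/5)*(-2) = (-21/13 - 159/5)*(-2) = -2172/65*(-2) = 4344/65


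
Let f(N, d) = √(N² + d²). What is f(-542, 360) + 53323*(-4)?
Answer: -213292 + 2*√105841 ≈ -2.1264e+5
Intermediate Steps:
f(-542, 360) + 53323*(-4) = √((-542)² + 360²) + 53323*(-4) = √(293764 + 129600) - 213292 = √423364 - 213292 = 2*√105841 - 213292 = -213292 + 2*√105841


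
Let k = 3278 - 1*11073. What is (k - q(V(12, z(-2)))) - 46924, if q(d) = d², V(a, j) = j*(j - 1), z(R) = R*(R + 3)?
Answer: -54755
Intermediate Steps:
z(R) = R*(3 + R)
k = -7795 (k = 3278 - 11073 = -7795)
V(a, j) = j*(-1 + j)
(k - q(V(12, z(-2)))) - 46924 = (-7795 - ((-2*(3 - 2))*(-1 - 2*(3 - 2)))²) - 46924 = (-7795 - ((-2*1)*(-1 - 2*1))²) - 46924 = (-7795 - (-2*(-1 - 2))²) - 46924 = (-7795 - (-2*(-3))²) - 46924 = (-7795 - 1*6²) - 46924 = (-7795 - 1*36) - 46924 = (-7795 - 36) - 46924 = -7831 - 46924 = -54755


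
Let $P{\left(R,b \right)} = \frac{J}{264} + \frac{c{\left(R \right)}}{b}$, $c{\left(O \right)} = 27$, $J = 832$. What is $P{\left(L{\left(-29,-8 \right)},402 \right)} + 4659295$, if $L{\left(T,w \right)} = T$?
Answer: $\frac{20603416723}{4422} \approx 4.6593 \cdot 10^{6}$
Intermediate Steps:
$P{\left(R,b \right)} = \frac{104}{33} + \frac{27}{b}$ ($P{\left(R,b \right)} = \frac{832}{264} + \frac{27}{b} = 832 \cdot \frac{1}{264} + \frac{27}{b} = \frac{104}{33} + \frac{27}{b}$)
$P{\left(L{\left(-29,-8 \right)},402 \right)} + 4659295 = \left(\frac{104}{33} + \frac{27}{402}\right) + 4659295 = \left(\frac{104}{33} + 27 \cdot \frac{1}{402}\right) + 4659295 = \left(\frac{104}{33} + \frac{9}{134}\right) + 4659295 = \frac{14233}{4422} + 4659295 = \frac{20603416723}{4422}$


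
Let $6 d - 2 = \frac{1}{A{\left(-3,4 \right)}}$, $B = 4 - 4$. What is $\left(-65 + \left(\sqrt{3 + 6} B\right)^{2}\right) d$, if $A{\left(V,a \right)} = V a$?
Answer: $- \frac{1495}{72} \approx -20.764$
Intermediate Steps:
$B = 0$ ($B = 4 - 4 = 0$)
$d = \frac{23}{72}$ ($d = \frac{1}{3} + \frac{1}{6 \left(\left(-3\right) 4\right)} = \frac{1}{3} + \frac{1}{6 \left(-12\right)} = \frac{1}{3} + \frac{1}{6} \left(- \frac{1}{12}\right) = \frac{1}{3} - \frac{1}{72} = \frac{23}{72} \approx 0.31944$)
$\left(-65 + \left(\sqrt{3 + 6} B\right)^{2}\right) d = \left(-65 + \left(\sqrt{3 + 6} \cdot 0\right)^{2}\right) \frac{23}{72} = \left(-65 + \left(\sqrt{9} \cdot 0\right)^{2}\right) \frac{23}{72} = \left(-65 + \left(3 \cdot 0\right)^{2}\right) \frac{23}{72} = \left(-65 + 0^{2}\right) \frac{23}{72} = \left(-65 + 0\right) \frac{23}{72} = \left(-65\right) \frac{23}{72} = - \frac{1495}{72}$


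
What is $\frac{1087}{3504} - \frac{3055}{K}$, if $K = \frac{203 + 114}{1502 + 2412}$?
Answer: $- \frac{41897929501}{1110768} \approx -37720.0$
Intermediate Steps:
$K = \frac{317}{3914} \approx 0.080991$
$\frac{1087}{3504} - \frac{3055}{K} = \frac{1087}{3504} - \frac{3055}{\frac{317}{3914}} = 1087 \cdot \frac{1}{3504} - \frac{11957270}{317} = \frac{1087}{3504} - \frac{11957270}{317} = - \frac{41897929501}{1110768}$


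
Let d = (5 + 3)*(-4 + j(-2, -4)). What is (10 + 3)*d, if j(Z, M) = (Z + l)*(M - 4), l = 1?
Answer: 416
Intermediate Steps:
j(Z, M) = (1 + Z)*(-4 + M) (j(Z, M) = (Z + 1)*(M - 4) = (1 + Z)*(-4 + M))
d = 32 (d = (5 + 3)*(-4 + (-4 - 4 - 4*(-2) - 4*(-2))) = 8*(-4 + (-4 - 4 + 8 + 8)) = 8*(-4 + 8) = 8*4 = 32)
(10 + 3)*d = (10 + 3)*32 = 13*32 = 416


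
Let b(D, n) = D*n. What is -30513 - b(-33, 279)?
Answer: -21306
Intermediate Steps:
-30513 - b(-33, 279) = -30513 - (-33)*279 = -30513 - 1*(-9207) = -30513 + 9207 = -21306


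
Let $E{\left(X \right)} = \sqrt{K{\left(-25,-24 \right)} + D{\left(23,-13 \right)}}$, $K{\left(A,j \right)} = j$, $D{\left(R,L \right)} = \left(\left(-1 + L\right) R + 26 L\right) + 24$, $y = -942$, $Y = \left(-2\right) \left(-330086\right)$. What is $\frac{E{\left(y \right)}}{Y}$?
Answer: $\frac{i \sqrt{165}}{330086} \approx 3.8915 \cdot 10^{-5} i$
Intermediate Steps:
$Y = 660172$
$D{\left(R,L \right)} = 24 + 26 L + R \left(-1 + L\right)$ ($D{\left(R,L \right)} = \left(R \left(-1 + L\right) + 26 L\right) + 24 = \left(26 L + R \left(-1 + L\right)\right) + 24 = 24 + 26 L + R \left(-1 + L\right)$)
$E{\left(X \right)} = 2 i \sqrt{165}$ ($E{\left(X \right)} = \sqrt{-24 + \left(24 - 23 + 26 \left(-13\right) - 299\right)} = \sqrt{-24 - 636} = \sqrt{-660} = 2 i \sqrt{165}$)
$\frac{E{\left(y \right)}}{Y} = \frac{2 i \sqrt{165}}{660172} = 2 i \sqrt{165} \cdot \frac{1}{660172} = \frac{i \sqrt{165}}{330086}$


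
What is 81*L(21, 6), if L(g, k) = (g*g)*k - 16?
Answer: 213030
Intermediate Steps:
L(g, k) = -16 + k*g**2 (L(g, k) = g**2*k - 16 = k*g**2 - 16 = -16 + k*g**2)
81*L(21, 6) = 81*(-16 + 6*21**2) = 81*(-16 + 6*441) = 81*(-16 + 2646) = 81*2630 = 213030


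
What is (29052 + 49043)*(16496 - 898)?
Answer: 1218125810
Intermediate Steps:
(29052 + 49043)*(16496 - 898) = 78095*15598 = 1218125810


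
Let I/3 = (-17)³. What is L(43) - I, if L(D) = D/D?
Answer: 14740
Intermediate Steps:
L(D) = 1
I = -14739 (I = 3*(-17)³ = 3*(-4913) = -14739)
L(43) - I = 1 - 1*(-14739) = 1 + 14739 = 14740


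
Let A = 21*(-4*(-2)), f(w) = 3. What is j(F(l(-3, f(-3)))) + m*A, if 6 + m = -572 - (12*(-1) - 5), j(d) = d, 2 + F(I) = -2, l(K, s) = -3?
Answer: -94252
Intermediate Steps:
F(I) = -4 (F(I) = -2 - 2 = -4)
A = 168 (A = 21*8 = 168)
m = -561 (m = -6 + (-572 - (12*(-1) - 5)) = -6 + (-572 - (-12 - 5)) = -6 + (-572 - 1*(-17)) = -6 + (-572 + 17) = -6 - 555 = -561)
j(F(l(-3, f(-3)))) + m*A = -4 - 561*168 = -4 - 94248 = -94252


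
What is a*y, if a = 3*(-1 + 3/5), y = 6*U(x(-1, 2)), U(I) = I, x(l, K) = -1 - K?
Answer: 108/5 ≈ 21.600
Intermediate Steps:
y = -18 (y = 6*(-1 - 1*2) = 6*(-1 - 2) = 6*(-3) = -18)
a = -6/5 (a = 3*(-1 + 3*(⅕)) = 3*(-1 + ⅗) = 3*(-⅖) = -6/5 ≈ -1.2000)
a*y = -6/5*(-18) = 108/5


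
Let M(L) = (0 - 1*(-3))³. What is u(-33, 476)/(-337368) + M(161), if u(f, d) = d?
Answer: 2277115/84342 ≈ 26.999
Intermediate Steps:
M(L) = 27 (M(L) = (0 + 3)³ = 3³ = 27)
u(-33, 476)/(-337368) + M(161) = 476/(-337368) + 27 = 476*(-1/337368) + 27 = -119/84342 + 27 = 2277115/84342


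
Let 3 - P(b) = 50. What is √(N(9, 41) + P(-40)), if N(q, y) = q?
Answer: I*√38 ≈ 6.1644*I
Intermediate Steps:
P(b) = -47 (P(b) = 3 - 1*50 = 3 - 50 = -47)
√(N(9, 41) + P(-40)) = √(9 - 47) = √(-38) = I*√38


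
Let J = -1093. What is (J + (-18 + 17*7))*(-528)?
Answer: 523776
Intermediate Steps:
(J + (-18 + 17*7))*(-528) = (-1093 + (-18 + 17*7))*(-528) = (-1093 + (-18 + 119))*(-528) = (-1093 + 101)*(-528) = -992*(-528) = 523776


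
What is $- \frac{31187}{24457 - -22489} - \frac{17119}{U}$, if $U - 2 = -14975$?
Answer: $\frac{336705623}{702922458} \approx 0.47901$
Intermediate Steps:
$U = -14973$ ($U = 2 - 14975 = -14973$)
$- \frac{31187}{24457 - -22489} - \frac{17119}{U} = - \frac{31187}{24457 - -22489} - \frac{17119}{-14973} = - \frac{31187}{24457 + 22489} - - \frac{17119}{14973} = - \frac{31187}{46946} + \frac{17119}{14973} = \frac{336705623}{702922458}$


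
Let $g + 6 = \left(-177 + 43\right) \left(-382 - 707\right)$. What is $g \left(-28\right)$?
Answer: $-4085760$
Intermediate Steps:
$g = 145920$ ($g = -6 + \left(-177 + 43\right) \left(-382 - 707\right) = -6 - -145926 = -6 + 145926 = 145920$)
$g \left(-28\right) = 145920 \left(-28\right) = -4085760$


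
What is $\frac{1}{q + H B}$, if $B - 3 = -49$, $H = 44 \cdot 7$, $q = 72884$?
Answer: $\frac{1}{58716} \approx 1.7031 \cdot 10^{-5}$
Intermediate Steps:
$H = 308$
$B = -46$ ($B = 3 - 49 = -46$)
$\frac{1}{q + H B} = \frac{1}{72884 + 308 \left(-46\right)} = \frac{1}{72884 - 14168} = \frac{1}{58716}$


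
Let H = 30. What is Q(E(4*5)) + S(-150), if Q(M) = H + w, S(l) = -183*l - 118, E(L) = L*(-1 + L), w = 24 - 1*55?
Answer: 27331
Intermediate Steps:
w = -31 (w = 24 - 55 = -31)
S(l) = -118 - 183*l
Q(M) = -1 (Q(M) = 30 - 31 = -1)
Q(E(4*5)) + S(-150) = -1 + (-118 - 183*(-150)) = -1 + (-118 + 27450) = -1 + 27332 = 27331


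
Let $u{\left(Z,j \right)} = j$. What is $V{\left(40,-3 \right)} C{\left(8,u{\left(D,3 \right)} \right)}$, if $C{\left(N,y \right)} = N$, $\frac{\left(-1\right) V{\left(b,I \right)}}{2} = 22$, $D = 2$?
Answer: $-352$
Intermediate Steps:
$V{\left(b,I \right)} = -44$ ($V{\left(b,I \right)} = \left(-2\right) 22 = -44$)
$V{\left(40,-3 \right)} C{\left(8,u{\left(D,3 \right)} \right)} = \left(-44\right) 8 = -352$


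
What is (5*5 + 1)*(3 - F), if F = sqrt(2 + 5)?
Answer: 78 - 26*sqrt(7) ≈ 9.2105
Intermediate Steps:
F = sqrt(7) ≈ 2.6458
(5*5 + 1)*(3 - F) = (5*5 + 1)*(3 - sqrt(7)) = (25 + 1)*(3 - sqrt(7)) = 26*(3 - sqrt(7)) = 78 - 26*sqrt(7)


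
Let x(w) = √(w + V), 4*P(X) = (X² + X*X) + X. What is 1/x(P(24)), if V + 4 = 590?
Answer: √55/220 ≈ 0.033710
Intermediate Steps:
V = 586 (V = -4 + 590 = 586)
P(X) = X²/2 + X/4 (P(X) = ((X² + X*X) + X)/4 = ((X² + X²) + X)/4 = (2*X² + X)/4 = (X + 2*X²)/4 = X²/2 + X/4)
x(w) = √(586 + w) (x(w) = √(w + 586) = √(586 + w))
1/x(P(24)) = 1/(√(586 + (¼)*24*(1 + 2*24))) = 1/(√(586 + (¼)*24*(1 + 48))) = 1/(√(586 + (¼)*24*49)) = 1/(√(586 + 294)) = 1/(√880) = 1/(4*√55) = √55/220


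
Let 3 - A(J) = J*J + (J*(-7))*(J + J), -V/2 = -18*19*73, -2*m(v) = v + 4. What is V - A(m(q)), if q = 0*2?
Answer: 49877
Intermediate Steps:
q = 0
m(v) = -2 - v/2 (m(v) = -(v + 4)/2 = -(4 + v)/2 = -2 - v/2)
V = 49932 (V = -2*(-18*19)*73 = -(-684)*73 = -2*(-24966) = 49932)
A(J) = 3 + 13*J² (A(J) = 3 - (J*J + (J*(-7))*(J + J)) = 3 - (J² + (-7*J)*(2*J)) = 3 - (J² - 14*J²) = 3 - (-13)*J² = 3 + 13*J²)
V - A(m(q)) = 49932 - (3 + 13*(-2 - ½*0)²) = 49932 - (3 + 13*(-2 + 0)²) = 49932 - (3 + 13*(-2)²) = 49932 - (3 + 13*4) = 49932 - (3 + 52) = 49932 - 1*55 = 49932 - 55 = 49877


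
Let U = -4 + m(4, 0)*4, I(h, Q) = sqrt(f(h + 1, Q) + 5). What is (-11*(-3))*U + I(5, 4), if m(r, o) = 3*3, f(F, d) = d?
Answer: 1059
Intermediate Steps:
I(h, Q) = sqrt(5 + Q) (I(h, Q) = sqrt(Q + 5) = sqrt(5 + Q))
m(r, o) = 9
U = 32 (U = -4 + 9*4 = -4 + 36 = 32)
(-11*(-3))*U + I(5, 4) = -11*(-3)*32 + sqrt(5 + 4) = 33*32 + sqrt(9) = 1056 + 3 = 1059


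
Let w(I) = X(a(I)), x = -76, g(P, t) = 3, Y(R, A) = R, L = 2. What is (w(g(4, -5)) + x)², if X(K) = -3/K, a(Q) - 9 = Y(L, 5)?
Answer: 703921/121 ≈ 5817.5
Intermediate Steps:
a(Q) = 11 (a(Q) = 9 + 2 = 11)
w(I) = -3/11
(w(g(4, -5)) + x)² = (-3/11 - 76)² = (-839/11)² = 703921/121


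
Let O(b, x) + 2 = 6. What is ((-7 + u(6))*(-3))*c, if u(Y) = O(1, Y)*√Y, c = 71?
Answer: 1491 - 852*√6 ≈ -595.96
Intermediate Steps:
O(b, x) = 4 (O(b, x) = -2 + 6 = 4)
u(Y) = 4*√Y
((-7 + u(6))*(-3))*c = ((-7 + 4*√6)*(-3))*71 = (21 - 12*√6)*71 = 1491 - 852*√6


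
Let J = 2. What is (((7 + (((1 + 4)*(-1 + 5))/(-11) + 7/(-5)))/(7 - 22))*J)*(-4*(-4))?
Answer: -6656/825 ≈ -8.0679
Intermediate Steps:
(((7 + (((1 + 4)*(-1 + 5))/(-11) + 7/(-5)))/(7 - 22))*J)*(-4*(-4)) = (((7 + (((1 + 4)*(-1 + 5))/(-11) + 7/(-5)))/(7 - 22))*2)*(-4*(-4)) = (((7 + ((5*4)*(-1/11) + 7*(-1/5)))/(-15))*2)*16 = (((7 + (20*(-1/11) - 7/5))*(-1/15))*2)*16 = (((7 + (-20/11 - 7/5))*(-1/15))*2)*16 = (((7 - 177/55)*(-1/15))*2)*16 = (((208/55)*(-1/15))*2)*16 = -208/825*2*16 = -416/825*16 = -6656/825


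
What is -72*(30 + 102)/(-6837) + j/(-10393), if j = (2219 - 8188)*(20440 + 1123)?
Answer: 293361982637/23685647 ≈ 12386.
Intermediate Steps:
j = -128709547 (j = -5969*21563 = -128709547)
-72*(30 + 102)/(-6837) + j/(-10393) = -72*(30 + 102)/(-6837) - 128709547/(-10393) = -72*132*(-1/6837) - 128709547*(-1/10393) = -9504*(-1/6837) + 128709547/10393 = 3168/2279 + 128709547/10393 = 293361982637/23685647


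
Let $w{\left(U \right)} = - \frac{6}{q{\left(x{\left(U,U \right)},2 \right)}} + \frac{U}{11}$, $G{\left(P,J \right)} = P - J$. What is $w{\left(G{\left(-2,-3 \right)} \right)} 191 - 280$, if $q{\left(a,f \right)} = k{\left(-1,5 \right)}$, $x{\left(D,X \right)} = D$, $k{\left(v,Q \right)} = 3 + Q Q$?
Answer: $- \frac{46749}{154} \approx -303.56$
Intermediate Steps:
$k{\left(v,Q \right)} = 3 + Q^{2}$
$q{\left(a,f \right)} = 28$ ($q{\left(a,f \right)} = 3 + 5^{2} = 3 + 25 = 28$)
$w{\left(U \right)} = - \frac{3}{14} + \frac{U}{11}$ ($w{\left(U \right)} = - \frac{6}{28} + \frac{U}{11} = \left(-6\right) \frac{1}{28} + U \frac{1}{11} = - \frac{3}{14} + \frac{U}{11}$)
$w{\left(G{\left(-2,-3 \right)} \right)} 191 - 280 = \left(- \frac{3}{14} + \frac{-2 - -3}{11}\right) 191 - 280 = \left(- \frac{3}{14} + \frac{-2 + 3}{11}\right) 191 - 280 = \left(- \frac{3}{14} + \frac{1}{11} \cdot 1\right) 191 - 280 = \left(- \frac{3}{14} + \frac{1}{11}\right) 191 - 280 = \left(- \frac{19}{154}\right) 191 - 280 = - \frac{3629}{154} - 280 = - \frac{46749}{154}$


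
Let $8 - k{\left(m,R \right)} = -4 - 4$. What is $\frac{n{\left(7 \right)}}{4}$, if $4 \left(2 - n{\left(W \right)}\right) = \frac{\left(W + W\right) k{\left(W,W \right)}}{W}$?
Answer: $- \frac{3}{2} \approx -1.5$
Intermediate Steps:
$k{\left(m,R \right)} = 16$ ($k{\left(m,R \right)} = 8 - \left(-4 - 4\right) = 8 - -8 = 8 + 8 = 16$)
$n{\left(W \right)} = -6$ ($n{\left(W \right)} = 2 - \frac{\left(W + W\right) 16 \frac{1}{W}}{4} = 2 - \frac{2 W 16 \frac{1}{W}}{4} = 2 - \frac{32 W \frac{1}{W}}{4} = 2 - 8 = -6$)
$\frac{n{\left(7 \right)}}{4} = \frac{1}{4} \left(-6\right) = - \frac{3}{2}$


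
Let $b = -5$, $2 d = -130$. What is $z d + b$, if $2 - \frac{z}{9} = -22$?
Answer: $-14045$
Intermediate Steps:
$d = -65$ ($d = \frac{1}{2} \left(-130\right) = -65$)
$z = 216$ ($z = 18 - -198 = 18 + 198 = 216$)
$z d + b = 216 \left(-65\right) - 5 = -14040 - 5 = -14045$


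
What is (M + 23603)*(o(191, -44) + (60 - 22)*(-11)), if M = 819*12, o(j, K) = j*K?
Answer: -294928282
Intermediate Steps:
o(j, K) = K*j
M = 9828
(M + 23603)*(o(191, -44) + (60 - 22)*(-11)) = (9828 + 23603)*(-44*191 + (60 - 22)*(-11)) = 33431*(-8404 + 38*(-11)) = 33431*(-8404 - 418) = 33431*(-8822) = -294928282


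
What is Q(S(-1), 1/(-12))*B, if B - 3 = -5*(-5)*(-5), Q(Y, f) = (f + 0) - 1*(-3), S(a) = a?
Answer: -2135/6 ≈ -355.83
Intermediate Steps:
Q(Y, f) = 3 + f (Q(Y, f) = f + 3 = 3 + f)
B = -122 (B = 3 - 5*(-5)*(-5) = 3 + 25*(-5) = 3 - 125 = -122)
Q(S(-1), 1/(-12))*B = (3 + 1/(-12))*(-122) = (3 - 1/12)*(-122) = (35/12)*(-122) = -2135/6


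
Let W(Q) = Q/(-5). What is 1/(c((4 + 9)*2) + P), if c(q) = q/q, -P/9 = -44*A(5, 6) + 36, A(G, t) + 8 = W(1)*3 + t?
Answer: -5/6763 ≈ -0.00073932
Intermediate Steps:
W(Q) = -Q/5 (W(Q) = Q*(-1/5) = -Q/5)
A(G, t) = -43/5 + t (A(G, t) = -8 + (-1/5*1*3 + t) = -8 + (-1/5*3 + t) = -8 + (-3/5 + t) = -43/5 + t)
P = -6768/5 (P = -9*(-44*(-43/5 + 6) + 36) = -9*(-44*(-13/5) + 36) = -9*(572/5 + 36) = -9*752/5 = -6768/5 ≈ -1353.6)
c(q) = 1
1/(c((4 + 9)*2) + P) = 1/(1 - 6768/5) = 1/(-6763/5) = -5/6763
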